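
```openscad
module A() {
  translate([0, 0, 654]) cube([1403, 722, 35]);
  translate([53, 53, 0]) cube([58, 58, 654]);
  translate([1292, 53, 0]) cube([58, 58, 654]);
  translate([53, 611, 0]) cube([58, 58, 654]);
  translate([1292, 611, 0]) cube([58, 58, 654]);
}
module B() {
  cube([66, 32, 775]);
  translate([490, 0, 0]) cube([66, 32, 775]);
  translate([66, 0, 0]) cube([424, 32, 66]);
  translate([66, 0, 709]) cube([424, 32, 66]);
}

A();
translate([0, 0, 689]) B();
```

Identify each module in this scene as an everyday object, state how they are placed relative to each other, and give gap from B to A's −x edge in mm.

A is a table. B is a picture frame. The picture frame is on top of the table. The gap from the picture frame to the table's −x edge is 0 mm.

The picture frame's min-x is at 0; the table's min-x is 0; gap = 0 mm.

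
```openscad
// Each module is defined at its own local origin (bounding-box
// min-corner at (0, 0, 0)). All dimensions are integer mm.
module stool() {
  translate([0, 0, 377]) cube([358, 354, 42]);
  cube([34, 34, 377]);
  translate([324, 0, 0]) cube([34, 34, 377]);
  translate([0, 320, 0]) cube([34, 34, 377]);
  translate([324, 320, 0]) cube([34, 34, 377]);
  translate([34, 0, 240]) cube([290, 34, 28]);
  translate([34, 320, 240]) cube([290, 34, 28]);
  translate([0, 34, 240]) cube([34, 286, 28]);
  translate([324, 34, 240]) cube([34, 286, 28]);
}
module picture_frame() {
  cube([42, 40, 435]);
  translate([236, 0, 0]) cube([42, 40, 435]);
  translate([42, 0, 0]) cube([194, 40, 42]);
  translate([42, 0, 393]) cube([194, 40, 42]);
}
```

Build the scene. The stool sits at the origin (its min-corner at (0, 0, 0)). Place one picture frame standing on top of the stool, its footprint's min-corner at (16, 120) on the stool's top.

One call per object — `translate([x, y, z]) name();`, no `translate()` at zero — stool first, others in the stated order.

stool();
translate([16, 120, 419]) picture_frame();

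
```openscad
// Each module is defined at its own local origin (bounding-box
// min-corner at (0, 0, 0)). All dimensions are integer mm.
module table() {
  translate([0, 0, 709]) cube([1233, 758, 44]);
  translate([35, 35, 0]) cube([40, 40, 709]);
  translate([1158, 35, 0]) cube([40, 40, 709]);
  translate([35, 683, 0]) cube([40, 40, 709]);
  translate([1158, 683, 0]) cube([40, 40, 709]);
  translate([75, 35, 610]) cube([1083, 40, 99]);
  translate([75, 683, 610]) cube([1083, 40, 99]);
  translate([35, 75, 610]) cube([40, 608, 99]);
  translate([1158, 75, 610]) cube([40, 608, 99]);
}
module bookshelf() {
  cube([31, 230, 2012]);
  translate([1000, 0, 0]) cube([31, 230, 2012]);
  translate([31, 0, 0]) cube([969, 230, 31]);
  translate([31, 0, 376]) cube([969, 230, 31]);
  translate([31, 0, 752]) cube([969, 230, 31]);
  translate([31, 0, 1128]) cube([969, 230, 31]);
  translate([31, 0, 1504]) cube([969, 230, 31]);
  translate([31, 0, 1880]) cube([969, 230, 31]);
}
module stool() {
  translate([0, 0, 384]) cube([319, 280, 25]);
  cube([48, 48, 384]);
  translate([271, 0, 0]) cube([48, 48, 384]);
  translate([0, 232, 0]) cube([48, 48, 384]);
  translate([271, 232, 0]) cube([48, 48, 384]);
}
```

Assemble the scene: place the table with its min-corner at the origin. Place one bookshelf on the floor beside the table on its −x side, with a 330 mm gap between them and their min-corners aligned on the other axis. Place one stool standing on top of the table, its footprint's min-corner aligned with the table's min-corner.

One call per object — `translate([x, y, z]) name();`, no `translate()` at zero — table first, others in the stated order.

table();
translate([-1361, 0, 0]) bookshelf();
translate([0, 0, 753]) stool();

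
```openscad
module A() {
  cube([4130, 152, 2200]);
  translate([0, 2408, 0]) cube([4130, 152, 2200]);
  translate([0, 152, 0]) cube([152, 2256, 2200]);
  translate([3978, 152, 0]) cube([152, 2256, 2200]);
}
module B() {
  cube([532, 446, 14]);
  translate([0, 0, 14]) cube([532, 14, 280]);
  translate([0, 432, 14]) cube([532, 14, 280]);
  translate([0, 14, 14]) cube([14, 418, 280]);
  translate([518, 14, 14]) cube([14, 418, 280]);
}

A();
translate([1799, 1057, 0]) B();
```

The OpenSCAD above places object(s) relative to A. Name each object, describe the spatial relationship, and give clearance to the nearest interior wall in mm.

Clearances: x = 1647, y = 905; minimum 905 mm.

A is a house frame. B is an open box. The open box sits inside the house frame, centred. The clearance to the nearest interior wall is 905 mm.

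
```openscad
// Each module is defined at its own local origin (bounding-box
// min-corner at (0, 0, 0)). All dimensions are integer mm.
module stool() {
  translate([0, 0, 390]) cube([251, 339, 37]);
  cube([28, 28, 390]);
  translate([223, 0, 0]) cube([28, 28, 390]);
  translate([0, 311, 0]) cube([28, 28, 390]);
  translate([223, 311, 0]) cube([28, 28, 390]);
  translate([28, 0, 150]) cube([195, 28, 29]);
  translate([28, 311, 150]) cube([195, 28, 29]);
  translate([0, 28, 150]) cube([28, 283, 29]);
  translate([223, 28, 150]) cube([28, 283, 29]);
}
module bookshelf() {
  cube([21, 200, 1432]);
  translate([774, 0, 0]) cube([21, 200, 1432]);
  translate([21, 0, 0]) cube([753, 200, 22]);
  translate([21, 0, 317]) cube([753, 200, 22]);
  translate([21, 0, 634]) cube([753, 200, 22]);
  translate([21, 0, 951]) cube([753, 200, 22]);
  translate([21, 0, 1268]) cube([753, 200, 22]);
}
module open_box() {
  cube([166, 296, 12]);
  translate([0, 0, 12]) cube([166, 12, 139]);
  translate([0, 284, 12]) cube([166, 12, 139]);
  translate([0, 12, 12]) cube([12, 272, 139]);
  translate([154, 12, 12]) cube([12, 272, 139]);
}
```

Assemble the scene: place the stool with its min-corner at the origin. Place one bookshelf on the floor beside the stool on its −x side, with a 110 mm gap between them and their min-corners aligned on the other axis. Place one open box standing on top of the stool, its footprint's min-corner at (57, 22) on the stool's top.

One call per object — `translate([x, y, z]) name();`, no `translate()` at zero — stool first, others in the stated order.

stool();
translate([-905, 0, 0]) bookshelf();
translate([57, 22, 427]) open_box();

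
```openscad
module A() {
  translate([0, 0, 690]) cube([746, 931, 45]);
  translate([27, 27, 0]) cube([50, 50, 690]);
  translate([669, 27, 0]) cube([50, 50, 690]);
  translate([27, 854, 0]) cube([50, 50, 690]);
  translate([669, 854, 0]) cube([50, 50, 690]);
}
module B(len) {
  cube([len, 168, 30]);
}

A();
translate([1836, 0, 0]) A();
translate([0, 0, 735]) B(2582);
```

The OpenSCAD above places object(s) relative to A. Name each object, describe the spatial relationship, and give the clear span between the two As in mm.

A is a table. B is a beam. A beam spans the tops of two tables. The clear span between the two tables is 1090 mm.

Second table starts at x = 1836; first ends at x = 746; clear span = 1836 − 746 = 1090 mm.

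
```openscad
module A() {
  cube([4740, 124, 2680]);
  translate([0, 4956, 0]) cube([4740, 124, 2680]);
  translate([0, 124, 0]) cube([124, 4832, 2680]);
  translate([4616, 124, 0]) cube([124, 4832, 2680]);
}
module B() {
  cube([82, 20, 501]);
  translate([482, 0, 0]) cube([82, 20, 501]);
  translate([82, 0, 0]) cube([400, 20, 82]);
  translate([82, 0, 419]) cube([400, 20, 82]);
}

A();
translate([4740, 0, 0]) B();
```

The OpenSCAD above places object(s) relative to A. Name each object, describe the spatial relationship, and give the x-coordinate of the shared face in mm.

The house frame's +x face and the picture frame's −x face are both at x = 4740 mm.

A is a house frame. B is a picture frame. The picture frame is against the house frame's +x side, with their −y faces flush. The x-coordinate of the shared face is 4740 mm.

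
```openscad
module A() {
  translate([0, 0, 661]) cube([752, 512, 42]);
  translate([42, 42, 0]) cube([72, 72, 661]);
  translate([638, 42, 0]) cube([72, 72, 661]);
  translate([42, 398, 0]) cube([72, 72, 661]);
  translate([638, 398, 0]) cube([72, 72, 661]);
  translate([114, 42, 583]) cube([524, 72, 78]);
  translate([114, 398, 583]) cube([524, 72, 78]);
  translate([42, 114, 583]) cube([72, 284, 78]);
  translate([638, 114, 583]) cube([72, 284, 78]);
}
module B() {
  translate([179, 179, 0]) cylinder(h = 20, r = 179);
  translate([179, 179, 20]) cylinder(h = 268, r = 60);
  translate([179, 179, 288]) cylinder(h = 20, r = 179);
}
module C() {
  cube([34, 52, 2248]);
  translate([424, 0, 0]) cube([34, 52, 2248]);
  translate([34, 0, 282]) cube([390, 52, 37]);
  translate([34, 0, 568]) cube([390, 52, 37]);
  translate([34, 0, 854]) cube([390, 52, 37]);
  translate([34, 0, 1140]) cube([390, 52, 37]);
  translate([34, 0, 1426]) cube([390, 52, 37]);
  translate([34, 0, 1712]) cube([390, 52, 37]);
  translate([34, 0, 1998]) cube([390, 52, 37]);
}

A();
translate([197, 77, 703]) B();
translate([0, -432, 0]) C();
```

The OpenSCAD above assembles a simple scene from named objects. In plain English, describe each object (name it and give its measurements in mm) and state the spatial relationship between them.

A is a table with a 752×512 mm rectangular top, 42 mm thick, top surface at z = 703 mm, supported by four 72×72 mm square legs, each inset 42 mm from the nearest pair of top edges, running from the floor. Four apron rails, 72 mm thick and 78 mm tall, run between adjacent legs with their top edges flush with the underside of the top and their outer faces flush with the legs' outer faces.

B is a spool: two coaxial disc flanges of radius 179 mm and thickness 20 mm, joined by a core cylinder of radius 60 mm and height 268 mm. The lower flange rests on z = 0 and the three cylinders share a vertical axis.

C is a wooden ladder with two side rails of 34×52 mm section and 2248 mm height, set 458 mm apart overall. Between them run 7 rectangular rungs (52 mm deep, 37 mm thick), front faces flush with the rails' −y face. The bottom of the first rung is 282 mm above the floor and each subsequent rung is 286 mm higher than the one below.

The spool is on top of the table, centred. The ladder is on the floor beside the table on its −y side.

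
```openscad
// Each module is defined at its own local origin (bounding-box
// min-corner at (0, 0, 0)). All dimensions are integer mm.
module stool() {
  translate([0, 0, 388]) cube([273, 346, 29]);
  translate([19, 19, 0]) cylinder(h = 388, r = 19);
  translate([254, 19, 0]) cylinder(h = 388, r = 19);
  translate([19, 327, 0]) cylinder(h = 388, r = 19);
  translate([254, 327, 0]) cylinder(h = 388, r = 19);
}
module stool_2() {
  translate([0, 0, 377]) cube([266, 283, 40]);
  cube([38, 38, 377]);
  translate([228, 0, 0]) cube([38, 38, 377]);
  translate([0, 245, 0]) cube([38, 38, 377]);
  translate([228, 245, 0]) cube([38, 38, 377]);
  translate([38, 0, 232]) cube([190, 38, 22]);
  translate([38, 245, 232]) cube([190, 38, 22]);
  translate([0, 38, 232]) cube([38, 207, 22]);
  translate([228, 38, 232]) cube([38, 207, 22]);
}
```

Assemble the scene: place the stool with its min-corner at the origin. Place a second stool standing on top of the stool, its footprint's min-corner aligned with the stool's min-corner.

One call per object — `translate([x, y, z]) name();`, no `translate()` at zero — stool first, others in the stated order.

stool();
translate([0, 0, 417]) stool_2();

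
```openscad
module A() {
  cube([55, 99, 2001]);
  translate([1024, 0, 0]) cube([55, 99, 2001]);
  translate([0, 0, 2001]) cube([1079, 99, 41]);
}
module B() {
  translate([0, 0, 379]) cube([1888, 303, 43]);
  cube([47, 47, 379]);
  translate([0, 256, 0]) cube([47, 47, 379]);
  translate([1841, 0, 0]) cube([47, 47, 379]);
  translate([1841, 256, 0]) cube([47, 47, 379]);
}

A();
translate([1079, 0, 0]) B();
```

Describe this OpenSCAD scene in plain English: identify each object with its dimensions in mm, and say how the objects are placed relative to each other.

A is a rectangular door frame: two vertical jambs of 55×99 mm section, 2001 mm tall, with a clear opening 969 mm wide between their inner faces. A header 41 mm tall and 99 mm deep lies on top of the jambs and spans the full outside width.

B is a long wooden bench with a 1888 mm (x) × 303 mm (y) seat, 43 mm thick, its top surface 422 mm above the floor. Four 47 mm square legs at the seat corners, flush with the edges, run from z = 0 to the seat underside.

The bench is against the door frame's +x side, with their −y faces flush.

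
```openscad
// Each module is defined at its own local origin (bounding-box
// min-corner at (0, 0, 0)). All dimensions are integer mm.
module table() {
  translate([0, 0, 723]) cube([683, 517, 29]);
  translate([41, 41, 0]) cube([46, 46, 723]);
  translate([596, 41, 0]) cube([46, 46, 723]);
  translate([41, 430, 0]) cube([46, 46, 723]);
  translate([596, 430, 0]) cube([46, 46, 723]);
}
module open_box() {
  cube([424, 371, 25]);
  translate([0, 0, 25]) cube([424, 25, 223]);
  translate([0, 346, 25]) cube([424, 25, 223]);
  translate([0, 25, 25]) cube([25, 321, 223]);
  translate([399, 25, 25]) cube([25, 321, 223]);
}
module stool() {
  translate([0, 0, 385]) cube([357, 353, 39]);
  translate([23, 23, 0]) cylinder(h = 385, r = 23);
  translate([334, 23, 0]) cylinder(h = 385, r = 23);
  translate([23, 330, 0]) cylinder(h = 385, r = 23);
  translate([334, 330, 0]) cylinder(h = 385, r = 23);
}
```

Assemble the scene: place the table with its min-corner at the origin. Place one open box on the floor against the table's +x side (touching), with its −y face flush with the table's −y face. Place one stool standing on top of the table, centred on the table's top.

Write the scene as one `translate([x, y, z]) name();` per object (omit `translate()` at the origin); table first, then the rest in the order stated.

table();
translate([683, 0, 0]) open_box();
translate([163, 82, 752]) stool();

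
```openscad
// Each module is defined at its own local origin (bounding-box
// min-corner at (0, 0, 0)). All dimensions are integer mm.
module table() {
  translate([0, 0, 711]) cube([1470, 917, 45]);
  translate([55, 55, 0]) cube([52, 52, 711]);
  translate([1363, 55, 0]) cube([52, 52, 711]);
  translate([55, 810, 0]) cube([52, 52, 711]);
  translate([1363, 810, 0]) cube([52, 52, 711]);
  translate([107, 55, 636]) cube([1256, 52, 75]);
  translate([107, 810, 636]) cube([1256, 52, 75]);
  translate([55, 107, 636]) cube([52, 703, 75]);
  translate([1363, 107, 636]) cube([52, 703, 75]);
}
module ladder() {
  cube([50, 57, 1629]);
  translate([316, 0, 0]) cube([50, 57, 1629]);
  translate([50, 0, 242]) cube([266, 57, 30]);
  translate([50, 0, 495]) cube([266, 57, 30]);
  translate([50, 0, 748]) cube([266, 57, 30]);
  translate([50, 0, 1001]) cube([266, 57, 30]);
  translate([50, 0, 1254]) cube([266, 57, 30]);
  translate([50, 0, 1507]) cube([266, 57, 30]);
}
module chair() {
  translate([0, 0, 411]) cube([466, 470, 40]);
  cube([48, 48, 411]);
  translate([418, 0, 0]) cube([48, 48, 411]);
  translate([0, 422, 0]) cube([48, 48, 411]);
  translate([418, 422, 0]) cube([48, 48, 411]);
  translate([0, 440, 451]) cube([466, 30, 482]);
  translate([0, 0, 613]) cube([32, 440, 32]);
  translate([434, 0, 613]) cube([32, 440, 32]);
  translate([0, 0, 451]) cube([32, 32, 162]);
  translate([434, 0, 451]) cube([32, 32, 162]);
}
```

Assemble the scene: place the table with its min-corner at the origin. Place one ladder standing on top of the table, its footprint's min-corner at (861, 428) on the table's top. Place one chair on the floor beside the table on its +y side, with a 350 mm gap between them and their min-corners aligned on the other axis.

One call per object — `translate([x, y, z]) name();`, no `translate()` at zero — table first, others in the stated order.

table();
translate([861, 428, 756]) ladder();
translate([0, 1267, 0]) chair();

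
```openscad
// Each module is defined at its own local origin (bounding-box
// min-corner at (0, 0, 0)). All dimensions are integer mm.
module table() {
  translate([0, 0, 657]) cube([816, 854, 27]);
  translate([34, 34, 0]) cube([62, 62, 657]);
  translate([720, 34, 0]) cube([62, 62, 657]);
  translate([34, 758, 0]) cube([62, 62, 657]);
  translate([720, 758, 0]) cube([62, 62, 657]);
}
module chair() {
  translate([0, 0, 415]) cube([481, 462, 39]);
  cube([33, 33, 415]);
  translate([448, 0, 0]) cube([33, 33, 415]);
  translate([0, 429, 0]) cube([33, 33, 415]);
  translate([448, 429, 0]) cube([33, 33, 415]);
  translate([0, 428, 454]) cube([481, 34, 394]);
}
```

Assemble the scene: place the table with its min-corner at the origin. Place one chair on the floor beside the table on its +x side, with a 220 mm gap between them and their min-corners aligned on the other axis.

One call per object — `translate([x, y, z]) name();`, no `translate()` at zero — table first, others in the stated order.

table();
translate([1036, 0, 0]) chair();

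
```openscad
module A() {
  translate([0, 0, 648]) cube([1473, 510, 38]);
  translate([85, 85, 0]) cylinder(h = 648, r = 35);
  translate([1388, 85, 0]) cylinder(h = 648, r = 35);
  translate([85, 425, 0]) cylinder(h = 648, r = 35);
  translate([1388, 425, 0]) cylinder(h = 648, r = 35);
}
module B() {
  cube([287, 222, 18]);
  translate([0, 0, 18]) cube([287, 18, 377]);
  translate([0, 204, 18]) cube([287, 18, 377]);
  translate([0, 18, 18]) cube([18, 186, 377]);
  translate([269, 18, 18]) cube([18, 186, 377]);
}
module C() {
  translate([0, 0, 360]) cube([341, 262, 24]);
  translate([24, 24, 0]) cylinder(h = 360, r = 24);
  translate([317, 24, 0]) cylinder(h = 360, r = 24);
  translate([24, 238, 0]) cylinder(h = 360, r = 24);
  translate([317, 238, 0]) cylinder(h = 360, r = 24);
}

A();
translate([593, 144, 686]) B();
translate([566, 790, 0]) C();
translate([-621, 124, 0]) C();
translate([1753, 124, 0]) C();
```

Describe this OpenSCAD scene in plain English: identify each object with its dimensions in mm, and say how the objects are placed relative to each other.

A is a rectangular dining table. The top is 1473×510×38 mm with its upper surface at z = 686 mm. It stands on four round legs of 70 mm diameter, each leg's bounding box inset 50 mm from the nearest pair of top edges, running from the floor to the underside of the top.

B is an open-topped rectangular box: outside dimensions 287×222×395 mm, with a uniform wall and base thickness of 18 mm. The base is a full 287×222 slab on the floor; four walls sit on top of the base. The front and back walls (the −y and +y sides) span the full width; the two side walls fit between them.

C is a simple wooden stool: a rectangular seat 341 mm (x) by 262 mm (y), 24 mm thick, top face at z = 384 mm, on four round legs, each 48 mm in diameter. The legs rest on z = 0, each leg's axis is inset half a diameter from the nearest pair of seat edges (so the leg's bounding box is flush with the corner).

The open box is on top of the table, centred. Three stools sit around the table at the +y, −x, +x sides.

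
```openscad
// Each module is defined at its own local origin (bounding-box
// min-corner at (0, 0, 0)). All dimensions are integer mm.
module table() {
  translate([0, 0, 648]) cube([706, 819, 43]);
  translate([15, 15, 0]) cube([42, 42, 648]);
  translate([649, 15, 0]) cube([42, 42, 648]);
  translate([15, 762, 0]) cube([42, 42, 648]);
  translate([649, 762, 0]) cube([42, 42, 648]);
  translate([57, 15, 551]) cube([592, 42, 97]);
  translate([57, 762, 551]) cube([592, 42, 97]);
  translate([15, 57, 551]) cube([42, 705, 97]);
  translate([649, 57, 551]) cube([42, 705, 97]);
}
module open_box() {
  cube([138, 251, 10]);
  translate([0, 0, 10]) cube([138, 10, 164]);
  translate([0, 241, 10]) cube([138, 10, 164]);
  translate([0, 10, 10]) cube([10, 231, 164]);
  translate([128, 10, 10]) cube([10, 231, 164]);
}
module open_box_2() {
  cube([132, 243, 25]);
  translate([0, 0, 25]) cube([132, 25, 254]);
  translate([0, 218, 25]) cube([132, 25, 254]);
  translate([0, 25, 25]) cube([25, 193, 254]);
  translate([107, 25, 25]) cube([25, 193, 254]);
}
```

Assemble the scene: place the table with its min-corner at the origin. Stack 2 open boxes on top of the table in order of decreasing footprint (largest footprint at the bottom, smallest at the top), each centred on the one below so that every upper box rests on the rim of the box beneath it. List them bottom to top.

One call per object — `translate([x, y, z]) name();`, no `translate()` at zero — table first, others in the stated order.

table();
translate([284, 284, 691]) open_box();
translate([287, 288, 865]) open_box_2();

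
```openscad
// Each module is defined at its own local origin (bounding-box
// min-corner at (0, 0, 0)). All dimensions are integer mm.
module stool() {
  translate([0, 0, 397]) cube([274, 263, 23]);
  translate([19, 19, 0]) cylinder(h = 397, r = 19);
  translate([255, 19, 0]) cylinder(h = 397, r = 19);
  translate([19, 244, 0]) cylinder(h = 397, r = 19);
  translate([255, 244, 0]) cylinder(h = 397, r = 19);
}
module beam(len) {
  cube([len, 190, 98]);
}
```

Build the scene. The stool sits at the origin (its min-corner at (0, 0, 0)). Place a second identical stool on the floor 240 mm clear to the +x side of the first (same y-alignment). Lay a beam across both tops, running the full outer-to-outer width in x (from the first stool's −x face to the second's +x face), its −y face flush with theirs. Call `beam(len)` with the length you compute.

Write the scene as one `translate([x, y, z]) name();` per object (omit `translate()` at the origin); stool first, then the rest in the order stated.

stool();
translate([514, 0, 0]) stool();
translate([0, 0, 420]) beam(788);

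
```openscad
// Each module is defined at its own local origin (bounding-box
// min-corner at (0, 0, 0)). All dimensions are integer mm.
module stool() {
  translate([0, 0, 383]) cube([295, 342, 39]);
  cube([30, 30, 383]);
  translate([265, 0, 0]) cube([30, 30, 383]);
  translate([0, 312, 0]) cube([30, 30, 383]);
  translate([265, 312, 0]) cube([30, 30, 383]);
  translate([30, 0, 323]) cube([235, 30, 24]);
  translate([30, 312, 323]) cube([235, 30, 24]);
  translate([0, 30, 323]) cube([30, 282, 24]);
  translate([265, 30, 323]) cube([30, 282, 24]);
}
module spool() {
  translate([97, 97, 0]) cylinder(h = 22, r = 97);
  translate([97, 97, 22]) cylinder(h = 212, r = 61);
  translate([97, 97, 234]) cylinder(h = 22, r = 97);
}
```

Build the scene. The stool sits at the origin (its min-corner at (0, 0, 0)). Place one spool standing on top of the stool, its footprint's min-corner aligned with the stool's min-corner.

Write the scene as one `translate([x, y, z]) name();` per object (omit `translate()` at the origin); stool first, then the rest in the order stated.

stool();
translate([0, 0, 422]) spool();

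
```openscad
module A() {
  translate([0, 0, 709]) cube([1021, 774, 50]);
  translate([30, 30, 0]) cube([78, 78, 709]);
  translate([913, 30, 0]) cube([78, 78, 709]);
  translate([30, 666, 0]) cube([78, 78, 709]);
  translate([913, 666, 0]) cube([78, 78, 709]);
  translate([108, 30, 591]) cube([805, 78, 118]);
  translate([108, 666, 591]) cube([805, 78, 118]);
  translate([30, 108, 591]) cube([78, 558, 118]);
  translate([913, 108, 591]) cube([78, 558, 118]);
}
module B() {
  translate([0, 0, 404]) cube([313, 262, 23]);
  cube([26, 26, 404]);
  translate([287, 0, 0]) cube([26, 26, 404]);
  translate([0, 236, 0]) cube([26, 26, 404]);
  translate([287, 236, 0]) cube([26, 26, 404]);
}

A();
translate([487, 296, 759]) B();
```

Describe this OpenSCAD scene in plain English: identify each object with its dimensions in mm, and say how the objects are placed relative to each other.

A is a table with a 1021×774 mm rectangular top, 50 mm thick, top surface at z = 759 mm, supported by four 78×78 mm square legs, each inset 30 mm from the nearest pair of top edges, running from the floor. Four apron rails, 78 mm thick and 118 mm tall, run between adjacent legs with their top edges flush with the underside of the top and their outer faces flush with the legs' outer faces.

B is a simple wooden stool: a rectangular seat 313 mm (x) by 262 mm (y), 23 mm thick, top face at z = 427 mm, on four square legs, each 26×26 mm in cross-section. The legs rest on z = 0, each flush with a corner of the seat.

The stool is on top of the table.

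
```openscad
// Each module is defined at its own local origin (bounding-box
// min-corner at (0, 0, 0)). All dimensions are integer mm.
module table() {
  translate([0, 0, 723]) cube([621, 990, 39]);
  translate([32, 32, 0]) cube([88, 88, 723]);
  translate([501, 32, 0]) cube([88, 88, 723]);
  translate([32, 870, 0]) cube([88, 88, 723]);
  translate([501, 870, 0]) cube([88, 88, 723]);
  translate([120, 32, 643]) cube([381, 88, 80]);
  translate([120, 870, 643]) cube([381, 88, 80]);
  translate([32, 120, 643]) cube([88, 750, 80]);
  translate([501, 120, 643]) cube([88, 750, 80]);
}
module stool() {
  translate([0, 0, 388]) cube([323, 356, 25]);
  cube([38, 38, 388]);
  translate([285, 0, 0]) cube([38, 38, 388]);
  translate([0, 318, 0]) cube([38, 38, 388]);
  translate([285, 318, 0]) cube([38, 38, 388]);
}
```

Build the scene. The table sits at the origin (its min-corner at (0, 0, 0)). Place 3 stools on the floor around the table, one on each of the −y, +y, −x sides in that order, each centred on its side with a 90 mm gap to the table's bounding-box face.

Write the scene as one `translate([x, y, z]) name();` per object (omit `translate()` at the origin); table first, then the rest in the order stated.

table();
translate([149, -446, 0]) stool();
translate([149, 1080, 0]) stool();
translate([-413, 317, 0]) stool();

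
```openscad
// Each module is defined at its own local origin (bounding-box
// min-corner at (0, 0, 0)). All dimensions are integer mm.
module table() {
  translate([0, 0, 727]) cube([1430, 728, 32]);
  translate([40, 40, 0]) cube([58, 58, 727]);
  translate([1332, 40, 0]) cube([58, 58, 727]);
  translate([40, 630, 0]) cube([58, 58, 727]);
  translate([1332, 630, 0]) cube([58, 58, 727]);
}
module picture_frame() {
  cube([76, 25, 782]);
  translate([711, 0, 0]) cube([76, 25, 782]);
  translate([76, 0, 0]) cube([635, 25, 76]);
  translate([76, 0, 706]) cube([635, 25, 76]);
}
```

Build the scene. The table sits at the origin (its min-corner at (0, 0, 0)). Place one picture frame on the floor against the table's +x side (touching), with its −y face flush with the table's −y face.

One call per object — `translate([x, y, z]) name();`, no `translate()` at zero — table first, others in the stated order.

table();
translate([1430, 0, 0]) picture_frame();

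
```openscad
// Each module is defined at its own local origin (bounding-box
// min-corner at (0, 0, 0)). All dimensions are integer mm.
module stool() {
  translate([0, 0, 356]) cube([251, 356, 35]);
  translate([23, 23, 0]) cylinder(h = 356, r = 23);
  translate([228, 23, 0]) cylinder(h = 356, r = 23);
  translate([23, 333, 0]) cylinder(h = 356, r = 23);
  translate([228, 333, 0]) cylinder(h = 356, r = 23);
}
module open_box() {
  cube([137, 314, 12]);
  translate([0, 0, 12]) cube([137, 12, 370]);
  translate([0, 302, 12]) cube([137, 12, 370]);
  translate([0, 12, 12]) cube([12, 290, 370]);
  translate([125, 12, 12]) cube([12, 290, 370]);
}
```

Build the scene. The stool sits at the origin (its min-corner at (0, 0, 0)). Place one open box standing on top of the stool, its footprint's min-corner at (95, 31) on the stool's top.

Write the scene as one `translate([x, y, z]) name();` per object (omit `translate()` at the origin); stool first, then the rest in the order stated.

stool();
translate([95, 31, 391]) open_box();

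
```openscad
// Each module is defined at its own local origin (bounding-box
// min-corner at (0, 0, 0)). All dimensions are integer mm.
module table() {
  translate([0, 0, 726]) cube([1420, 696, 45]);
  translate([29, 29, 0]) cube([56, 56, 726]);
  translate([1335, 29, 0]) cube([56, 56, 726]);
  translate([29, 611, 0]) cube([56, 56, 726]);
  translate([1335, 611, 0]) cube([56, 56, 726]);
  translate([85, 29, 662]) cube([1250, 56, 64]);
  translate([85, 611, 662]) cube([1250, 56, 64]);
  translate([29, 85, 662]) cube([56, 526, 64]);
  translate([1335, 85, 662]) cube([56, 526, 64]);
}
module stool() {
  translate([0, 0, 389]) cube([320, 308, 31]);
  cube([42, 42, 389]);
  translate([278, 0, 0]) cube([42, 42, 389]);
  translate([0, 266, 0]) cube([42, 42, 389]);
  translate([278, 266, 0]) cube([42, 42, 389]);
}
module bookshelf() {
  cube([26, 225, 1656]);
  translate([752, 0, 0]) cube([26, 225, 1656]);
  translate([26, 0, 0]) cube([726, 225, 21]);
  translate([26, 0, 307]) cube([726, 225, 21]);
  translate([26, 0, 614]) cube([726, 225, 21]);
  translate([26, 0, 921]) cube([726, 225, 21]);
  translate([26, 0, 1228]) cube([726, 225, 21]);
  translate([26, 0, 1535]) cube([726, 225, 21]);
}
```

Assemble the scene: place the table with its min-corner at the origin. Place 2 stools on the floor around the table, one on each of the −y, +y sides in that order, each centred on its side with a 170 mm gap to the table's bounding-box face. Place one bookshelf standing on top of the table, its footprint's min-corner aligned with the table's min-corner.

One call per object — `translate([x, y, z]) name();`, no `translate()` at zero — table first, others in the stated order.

table();
translate([550, -478, 0]) stool();
translate([550, 866, 0]) stool();
translate([0, 0, 771]) bookshelf();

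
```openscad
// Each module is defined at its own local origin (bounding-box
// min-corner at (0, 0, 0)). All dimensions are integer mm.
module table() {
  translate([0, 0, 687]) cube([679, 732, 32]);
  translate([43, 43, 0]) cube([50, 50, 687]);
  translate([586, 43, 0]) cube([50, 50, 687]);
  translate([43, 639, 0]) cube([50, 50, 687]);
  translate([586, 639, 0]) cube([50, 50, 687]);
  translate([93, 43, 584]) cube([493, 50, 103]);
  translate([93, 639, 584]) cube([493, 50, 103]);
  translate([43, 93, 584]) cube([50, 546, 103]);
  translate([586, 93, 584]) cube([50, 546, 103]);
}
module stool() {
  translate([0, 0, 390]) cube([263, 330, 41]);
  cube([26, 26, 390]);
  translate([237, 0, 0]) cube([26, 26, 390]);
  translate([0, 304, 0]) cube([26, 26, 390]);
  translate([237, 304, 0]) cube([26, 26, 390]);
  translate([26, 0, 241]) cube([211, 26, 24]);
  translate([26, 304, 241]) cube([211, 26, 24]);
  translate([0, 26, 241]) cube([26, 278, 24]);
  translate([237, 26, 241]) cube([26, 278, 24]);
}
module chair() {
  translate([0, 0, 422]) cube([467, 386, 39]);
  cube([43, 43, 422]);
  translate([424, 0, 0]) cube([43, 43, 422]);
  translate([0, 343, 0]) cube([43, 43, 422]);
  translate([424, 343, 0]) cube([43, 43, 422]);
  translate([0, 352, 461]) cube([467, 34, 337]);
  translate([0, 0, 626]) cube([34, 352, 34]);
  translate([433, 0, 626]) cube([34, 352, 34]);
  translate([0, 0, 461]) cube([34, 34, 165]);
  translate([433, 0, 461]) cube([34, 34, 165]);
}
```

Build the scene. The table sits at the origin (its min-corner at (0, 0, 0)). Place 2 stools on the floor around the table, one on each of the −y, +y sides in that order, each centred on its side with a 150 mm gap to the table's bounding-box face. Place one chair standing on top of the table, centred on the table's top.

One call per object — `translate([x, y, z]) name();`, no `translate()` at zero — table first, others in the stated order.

table();
translate([208, -480, 0]) stool();
translate([208, 882, 0]) stool();
translate([106, 173, 719]) chair();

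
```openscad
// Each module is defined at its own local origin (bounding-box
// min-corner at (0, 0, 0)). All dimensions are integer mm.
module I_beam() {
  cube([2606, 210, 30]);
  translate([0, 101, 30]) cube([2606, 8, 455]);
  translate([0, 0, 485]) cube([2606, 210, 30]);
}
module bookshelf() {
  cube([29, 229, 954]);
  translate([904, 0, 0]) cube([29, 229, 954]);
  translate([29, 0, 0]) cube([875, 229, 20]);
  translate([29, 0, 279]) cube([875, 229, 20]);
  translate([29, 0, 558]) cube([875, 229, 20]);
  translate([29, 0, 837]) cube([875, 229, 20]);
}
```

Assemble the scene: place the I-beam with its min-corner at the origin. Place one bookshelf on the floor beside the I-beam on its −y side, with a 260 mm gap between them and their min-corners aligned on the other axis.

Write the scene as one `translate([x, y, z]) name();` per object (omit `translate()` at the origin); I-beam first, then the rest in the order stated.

I_beam();
translate([0, -489, 0]) bookshelf();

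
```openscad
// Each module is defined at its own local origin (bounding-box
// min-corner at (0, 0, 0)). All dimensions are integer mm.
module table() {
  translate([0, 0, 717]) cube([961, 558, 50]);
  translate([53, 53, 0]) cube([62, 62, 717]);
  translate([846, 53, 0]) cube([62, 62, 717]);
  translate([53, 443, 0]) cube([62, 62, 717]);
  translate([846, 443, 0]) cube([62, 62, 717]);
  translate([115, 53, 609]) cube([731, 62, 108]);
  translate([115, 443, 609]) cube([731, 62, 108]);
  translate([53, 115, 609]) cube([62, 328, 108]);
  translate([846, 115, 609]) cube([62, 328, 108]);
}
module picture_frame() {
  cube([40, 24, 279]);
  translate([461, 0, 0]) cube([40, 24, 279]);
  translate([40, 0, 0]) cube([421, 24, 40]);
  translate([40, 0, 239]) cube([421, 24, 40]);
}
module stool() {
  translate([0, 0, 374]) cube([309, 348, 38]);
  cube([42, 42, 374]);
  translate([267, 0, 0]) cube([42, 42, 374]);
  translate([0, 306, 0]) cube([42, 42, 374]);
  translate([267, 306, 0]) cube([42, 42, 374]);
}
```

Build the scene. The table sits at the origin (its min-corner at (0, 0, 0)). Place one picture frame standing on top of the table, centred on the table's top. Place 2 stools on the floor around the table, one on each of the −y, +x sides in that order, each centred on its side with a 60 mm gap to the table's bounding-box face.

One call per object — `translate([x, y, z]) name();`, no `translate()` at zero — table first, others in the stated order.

table();
translate([230, 267, 767]) picture_frame();
translate([326, -408, 0]) stool();
translate([1021, 105, 0]) stool();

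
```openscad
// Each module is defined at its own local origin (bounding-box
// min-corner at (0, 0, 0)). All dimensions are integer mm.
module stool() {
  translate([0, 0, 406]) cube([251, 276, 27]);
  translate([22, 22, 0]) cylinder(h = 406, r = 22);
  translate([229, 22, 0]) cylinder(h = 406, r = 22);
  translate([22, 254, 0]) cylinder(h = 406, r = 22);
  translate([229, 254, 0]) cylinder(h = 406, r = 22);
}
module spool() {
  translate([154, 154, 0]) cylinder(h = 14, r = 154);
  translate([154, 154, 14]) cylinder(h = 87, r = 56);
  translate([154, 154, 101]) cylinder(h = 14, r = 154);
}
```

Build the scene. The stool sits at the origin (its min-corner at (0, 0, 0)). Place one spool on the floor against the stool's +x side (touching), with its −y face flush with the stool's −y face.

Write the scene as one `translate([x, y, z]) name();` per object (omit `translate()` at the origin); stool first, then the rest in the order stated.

stool();
translate([251, 0, 0]) spool();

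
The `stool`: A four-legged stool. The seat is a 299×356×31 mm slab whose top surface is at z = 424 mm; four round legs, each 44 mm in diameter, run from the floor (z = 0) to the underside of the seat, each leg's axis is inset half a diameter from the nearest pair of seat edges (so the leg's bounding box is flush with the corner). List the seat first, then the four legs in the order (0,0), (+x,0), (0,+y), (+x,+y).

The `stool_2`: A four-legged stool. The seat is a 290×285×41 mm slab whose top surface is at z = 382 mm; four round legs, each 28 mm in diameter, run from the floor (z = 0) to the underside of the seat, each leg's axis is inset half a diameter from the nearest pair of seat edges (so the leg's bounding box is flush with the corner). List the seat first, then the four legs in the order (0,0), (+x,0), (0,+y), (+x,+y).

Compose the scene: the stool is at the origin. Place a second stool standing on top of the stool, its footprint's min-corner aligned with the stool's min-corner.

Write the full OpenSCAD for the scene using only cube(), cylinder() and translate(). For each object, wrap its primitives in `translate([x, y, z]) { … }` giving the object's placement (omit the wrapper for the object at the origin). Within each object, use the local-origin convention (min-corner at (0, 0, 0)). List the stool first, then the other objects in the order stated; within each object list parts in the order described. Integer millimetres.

translate([0, 0, 393]) cube([299, 356, 31]);
translate([22, 22, 0]) cylinder(h = 393, r = 22);
translate([277, 22, 0]) cylinder(h = 393, r = 22);
translate([22, 334, 0]) cylinder(h = 393, r = 22);
translate([277, 334, 0]) cylinder(h = 393, r = 22);
translate([0, 0, 424]) {
  translate([0, 0, 341]) cube([290, 285, 41]);
  translate([14, 14, 0]) cylinder(h = 341, r = 14);
  translate([276, 14, 0]) cylinder(h = 341, r = 14);
  translate([14, 271, 0]) cylinder(h = 341, r = 14);
  translate([276, 271, 0]) cylinder(h = 341, r = 14);
}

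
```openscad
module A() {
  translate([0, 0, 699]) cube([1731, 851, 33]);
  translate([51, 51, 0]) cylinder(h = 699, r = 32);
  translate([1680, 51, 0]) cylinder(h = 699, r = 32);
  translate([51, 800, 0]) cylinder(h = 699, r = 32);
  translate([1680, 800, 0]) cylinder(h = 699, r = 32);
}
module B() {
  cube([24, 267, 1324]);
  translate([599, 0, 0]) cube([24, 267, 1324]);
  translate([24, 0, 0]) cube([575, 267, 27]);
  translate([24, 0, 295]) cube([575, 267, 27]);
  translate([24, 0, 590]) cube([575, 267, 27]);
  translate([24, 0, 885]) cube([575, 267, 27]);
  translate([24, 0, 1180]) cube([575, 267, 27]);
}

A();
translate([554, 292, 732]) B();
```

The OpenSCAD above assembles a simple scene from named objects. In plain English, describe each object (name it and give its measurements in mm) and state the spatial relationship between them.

A is a table with a 1731×851 mm rectangular top, 33 mm thick, top surface at z = 732 mm, supported by four round legs of 64 mm diameter, each leg's bounding box inset 19 mm from the nearest pair of top edges, running from the floor.

B is an open bookshelf. Two side panels, each 24 mm thick, 267 mm deep and 1324 mm tall, stand 623 mm apart (outside-to-outside). Between them sit 5 shelves, each 27 mm thick and 267 mm deep, spanning the full gap between the sides. The bottom shelf rests on the floor (its underside at z = 0) and the clear gap between one shelf's top and the next shelf's underside is 268 mm.

The bookshelf is on top of the table, centred.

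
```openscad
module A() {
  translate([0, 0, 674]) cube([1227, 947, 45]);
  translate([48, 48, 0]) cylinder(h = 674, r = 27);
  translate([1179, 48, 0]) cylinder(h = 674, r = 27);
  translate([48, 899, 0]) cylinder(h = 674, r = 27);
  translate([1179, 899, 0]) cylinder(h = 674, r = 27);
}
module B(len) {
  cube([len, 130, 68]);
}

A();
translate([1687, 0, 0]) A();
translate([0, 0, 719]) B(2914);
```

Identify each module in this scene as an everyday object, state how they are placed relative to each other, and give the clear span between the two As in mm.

A is a table. B is a beam. A beam spans the tops of two tables. The clear span between the two tables is 460 mm.

Second table starts at x = 1687; first ends at x = 1227; clear span = 1687 − 1227 = 460 mm.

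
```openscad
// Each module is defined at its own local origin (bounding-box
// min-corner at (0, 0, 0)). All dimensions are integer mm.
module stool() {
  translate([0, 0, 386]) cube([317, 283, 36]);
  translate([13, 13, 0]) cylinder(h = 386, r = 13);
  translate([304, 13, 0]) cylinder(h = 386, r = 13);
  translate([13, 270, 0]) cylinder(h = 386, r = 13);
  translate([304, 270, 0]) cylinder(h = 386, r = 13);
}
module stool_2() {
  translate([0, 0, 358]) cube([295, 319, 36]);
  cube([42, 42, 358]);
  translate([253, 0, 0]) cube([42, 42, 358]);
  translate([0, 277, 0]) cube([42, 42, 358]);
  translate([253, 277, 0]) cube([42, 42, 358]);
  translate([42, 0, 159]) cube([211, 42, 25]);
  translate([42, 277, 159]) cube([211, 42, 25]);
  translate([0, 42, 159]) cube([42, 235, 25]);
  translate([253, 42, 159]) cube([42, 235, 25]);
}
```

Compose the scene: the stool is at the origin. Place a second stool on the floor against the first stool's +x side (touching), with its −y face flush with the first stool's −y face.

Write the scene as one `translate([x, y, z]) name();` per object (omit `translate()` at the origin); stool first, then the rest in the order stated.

stool();
translate([317, 0, 0]) stool_2();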